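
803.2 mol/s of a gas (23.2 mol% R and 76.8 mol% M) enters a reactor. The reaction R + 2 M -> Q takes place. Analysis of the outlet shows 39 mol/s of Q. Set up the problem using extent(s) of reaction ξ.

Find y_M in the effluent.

For Q: n = n₀ + 1ξ → 39 = 0 + 1ξ, giving ξ = 39 mol/s.
Outlet amounts (n = n₀ + ν ξ):
  R: 186.3 − 1(39) = 147.3
  M: 616.9 − 2(39) = 538.9
  Q: 0 + 1(39) = 39
Total out = 725.2 mol/s; y_M = 538.9 / 725.2 = 0.743.

0.743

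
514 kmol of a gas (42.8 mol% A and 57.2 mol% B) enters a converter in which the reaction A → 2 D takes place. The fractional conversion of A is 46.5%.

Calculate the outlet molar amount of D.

205 kmol

A reacted = 0.465 × 220 = 102.3 kmol; ν_A = −1, so ξ = 102.3/1 = 102.3 kmol.
Outlet amounts (n = n₀ + ν ξ):
  A: 220 − 1(102.3) = 117.7
  D: 0 + 2(102.3) = 204.6
  B: 294 (inert)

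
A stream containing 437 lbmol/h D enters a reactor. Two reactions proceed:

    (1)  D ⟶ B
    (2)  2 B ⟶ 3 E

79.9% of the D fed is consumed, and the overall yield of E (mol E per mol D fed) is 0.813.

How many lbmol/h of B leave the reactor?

Conversion of D: D consumed = 1ξ₁ = 0.799 × 437 → ξ₁ = 349.2 lbmol/h.
Yield of E: 3ξ₂ / 437 = 0.813 → ξ₂ = 118.4 lbmol/h.
Outlet amounts (n = n₀ + Σ ν·ξ):
  D: 437 − 1(349.2) = 87.84
  B: 0 + 1(349.2) − 2(118.4) = 112.3
  E: 0 + 3(118.4) = 355.3

112 lbmol/h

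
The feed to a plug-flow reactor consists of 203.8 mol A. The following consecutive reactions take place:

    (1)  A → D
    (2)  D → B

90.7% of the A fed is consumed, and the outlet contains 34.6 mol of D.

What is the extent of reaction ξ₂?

Conversion of A: A consumed = 1ξ₁ = 0.907 × 203.8 → ξ₁ = 184.8 mol.
D balance: n_D = 0 + 1ξ₁ − 1ξ₂ = 34.6 → ξ₂ = (1·184.8 − 34.6)/1 = 150.2 mol.
Outlet amounts (n = n₀ + Σ ν·ξ):
  A: 203.8 − 1(184.8) = 18.95
  D: 0 + 1(184.8) − 1(150.2) = 34.6
  B: 0 + 1(150.2) = 150.2

ξ₂ = 150 mol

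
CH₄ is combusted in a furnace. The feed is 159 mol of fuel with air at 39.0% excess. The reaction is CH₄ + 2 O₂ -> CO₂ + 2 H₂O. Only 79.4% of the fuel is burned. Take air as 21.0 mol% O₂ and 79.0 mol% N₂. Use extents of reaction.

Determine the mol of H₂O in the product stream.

252 mol

Stoichiometric O₂ = 2 × 159 = 318 mol; O₂ fed = 318 × 1.390 = 442 mol.
N₂ fed = 442 × 79/21 = 1663 mol.
Fuel reacted = 0.794 × 159 → ξ = 126.2 mol.
Outlet (n = n₀ + ν ξ):
  CH₄: 159 − 1(126.2) = 32.75
  O₂: 442 − 2(126.2) = 189.5
  N₂: 1663 (inert)
  CO₂: 0 + 1(126.2) = 126.2
  H₂O: 0 + 2(126.2) = 252.5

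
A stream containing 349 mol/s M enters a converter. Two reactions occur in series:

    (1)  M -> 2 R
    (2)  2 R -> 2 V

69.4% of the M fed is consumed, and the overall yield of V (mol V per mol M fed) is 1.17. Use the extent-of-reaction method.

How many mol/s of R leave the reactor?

Conversion of M: M consumed = 1ξ₁ = 0.694 × 349 → ξ₁ = 242.2 mol/s.
Yield of V: 2ξ₂ / 349 = 1.17 → ξ₂ = 204.2 mol/s.
Outlet amounts (n = n₀ + Σ ν·ξ):
  M: 349 − 1(242.2) = 106.8
  R: 0 + 2(242.2) − 2(204.2) = 76.08
  V: 0 + 2(204.2) = 408.3

76.1 mol/s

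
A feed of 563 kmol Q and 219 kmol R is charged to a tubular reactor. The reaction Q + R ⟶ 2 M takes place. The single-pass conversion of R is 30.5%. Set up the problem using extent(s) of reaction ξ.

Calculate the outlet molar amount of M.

134 kmol

R reacted = 0.305 × 219 = 66.8 kmol; ν_R = −1, so ξ = 66.8/1 = 66.8 kmol.
Outlet amounts (n = n₀ + ν ξ):
  Q: 563 − 1(66.8) = 496.2
  R: 219 − 1(66.8) = 152.2
  M: 0 + 2(66.8) = 133.6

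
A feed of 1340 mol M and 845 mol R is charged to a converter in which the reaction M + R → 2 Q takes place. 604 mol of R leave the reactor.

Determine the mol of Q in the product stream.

For R: n = n₀ − 1ξ → 604 = 845 − 1ξ, giving ξ = 241 mol.
Outlet amounts (n = n₀ + ν ξ):
  M: 1340 − 1(241) = 1099
  R: 845 − 1(241) = 604
  Q: 0 + 2(241) = 482

482 mol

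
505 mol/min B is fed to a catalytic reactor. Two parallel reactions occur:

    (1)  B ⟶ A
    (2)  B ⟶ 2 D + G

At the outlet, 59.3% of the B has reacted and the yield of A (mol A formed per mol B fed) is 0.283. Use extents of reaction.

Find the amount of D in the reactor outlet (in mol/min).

313 mol/min

Yield of A: 1ξ₁ / 505 = 0.283 → ξ₁ = 142.9 mol/min.
Conversion of B: 1ξ₁ + 1ξ₂ = 0.593 × 505 = 299.5 → ξ₂ = 156.5 mol/min.
Outlet amounts (n = n₀ + Σ ν·ξ):
  B: 505 − 1(142.9) − 1(156.5) = 205.5
  A: 0 + 1(142.9) = 142.9
  D: 0 + 2(156.5) = 313.1
  G: 0 + 1(156.5) = 156.5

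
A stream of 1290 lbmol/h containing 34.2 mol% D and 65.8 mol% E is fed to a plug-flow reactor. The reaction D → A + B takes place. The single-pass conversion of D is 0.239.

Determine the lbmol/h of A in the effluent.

105 lbmol/h

D reacted = 0.239 × 441.2 = 105.4 lbmol/h; ν_D = −1, so ξ = 105.4/1 = 105.4 lbmol/h.
Outlet amounts (n = n₀ + ν ξ):
  D: 441.2 − 1(105.4) = 335.7
  A: 0 + 1(105.4) = 105.4
  B: 0 + 1(105.4) = 105.4
  E: 848.8 (inert)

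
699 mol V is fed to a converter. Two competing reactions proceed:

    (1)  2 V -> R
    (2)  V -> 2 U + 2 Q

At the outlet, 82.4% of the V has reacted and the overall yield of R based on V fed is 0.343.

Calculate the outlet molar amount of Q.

Yield of R: 1ξ₁ / 699 = 0.343 → ξ₁ = 239.8 mol.
Conversion of V: 2ξ₁ + 1ξ₂ = 0.824 × 699 = 576 → ξ₂ = 96.46 mol.
Outlet amounts (n = n₀ + Σ ν·ξ):
  V: 699 − 2(239.8) − 1(96.46) = 123
  R: 0 + 1(239.8) = 239.8
  U: 0 + 2(96.46) = 192.9
  Q: 0 + 2(96.46) = 192.9

193 mol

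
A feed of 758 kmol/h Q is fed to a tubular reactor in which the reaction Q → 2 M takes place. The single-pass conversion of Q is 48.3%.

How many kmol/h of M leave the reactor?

Q reacted = 0.483 × 758 = 366.1 kmol/h; ν_Q = −1, so ξ = 366.1/1 = 366.1 kmol/h.
Outlet amounts (n = n₀ + ν ξ):
  Q: 758 − 1(366.1) = 391.9
  M: 0 + 2(366.1) = 732.2

732 kmol/h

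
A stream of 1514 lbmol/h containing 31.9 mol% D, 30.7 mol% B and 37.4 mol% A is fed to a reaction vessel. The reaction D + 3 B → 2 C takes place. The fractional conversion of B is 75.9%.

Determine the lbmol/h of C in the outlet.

B reacted = 0.759 × 464.8 = 352.8 lbmol/h; ν_B = −3, so ξ = 352.8/3 = 117.6 lbmol/h.
Outlet amounts (n = n₀ + ν ξ):
  D: 483 − 1(117.6) = 365.4
  B: 464.8 − 3(117.6) = 112
  C: 0 + 2(117.6) = 235.2
  A: 566.2 (inert)

235 lbmol/h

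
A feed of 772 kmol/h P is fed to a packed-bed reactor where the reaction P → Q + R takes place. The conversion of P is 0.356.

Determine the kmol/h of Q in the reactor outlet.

275 kmol/h

P reacted = 0.356 × 772 = 274.8 kmol/h; ν_P = −1, so ξ = 274.8/1 = 274.8 kmol/h.
Outlet amounts (n = n₀ + ν ξ):
  P: 772 − 1(274.8) = 497.2
  Q: 0 + 1(274.8) = 274.8
  R: 0 + 1(274.8) = 274.8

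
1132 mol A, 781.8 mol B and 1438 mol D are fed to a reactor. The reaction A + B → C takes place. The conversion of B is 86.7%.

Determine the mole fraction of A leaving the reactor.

0.17

B reacted = 0.867 × 781.8 = 677.8 mol; ν_B = −1, so ξ = 677.8/1 = 677.8 mol.
Outlet amounts (n = n₀ + ν ξ):
  A: 1132 − 1(677.8) = 454.2
  B: 781.8 − 1(677.8) = 104
  C: 0 + 1(677.8) = 677.8
  D: 1438 (inert)
Total out = 2674 mol; y_A = 454.2 / 2674 = 0.1699.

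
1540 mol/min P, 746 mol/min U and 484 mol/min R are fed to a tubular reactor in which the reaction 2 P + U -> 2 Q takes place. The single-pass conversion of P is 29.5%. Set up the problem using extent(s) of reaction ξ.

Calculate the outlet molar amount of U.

519 mol/min

P reacted = 0.295 × 1540 = 454.3 mol/min; ν_P = −2, so ξ = 454.3/2 = 227.1 mol/min.
Outlet amounts (n = n₀ + ν ξ):
  P: 1540 − 2(227.1) = 1086
  U: 746 − 1(227.1) = 518.9
  Q: 0 + 2(227.1) = 454.3
  R: 484 (inert)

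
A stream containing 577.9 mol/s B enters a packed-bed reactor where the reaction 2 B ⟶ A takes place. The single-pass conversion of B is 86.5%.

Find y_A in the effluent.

B reacted = 0.865 × 577.9 = 499.9 mol/s; ν_B = −2, so ξ = 499.9/2 = 249.9 mol/s.
Outlet amounts (n = n₀ + ν ξ):
  B: 577.9 − 2(249.9) = 78.02
  A: 0 + 1(249.9) = 249.9
Total out = 328 mol/s; y_A = 249.9 / 328 = 0.7621.

0.762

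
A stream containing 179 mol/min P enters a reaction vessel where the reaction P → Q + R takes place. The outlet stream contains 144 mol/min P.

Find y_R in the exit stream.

0.164

For P: n = n₀ − 1ξ → 144 = 179 − 1ξ, giving ξ = 35 mol/min.
Outlet amounts (n = n₀ + ν ξ):
  P: 179 − 1(35) = 144
  Q: 0 + 1(35) = 35
  R: 0 + 1(35) = 35
Total out = 214 mol/min; y_R = 35 / 214 = 0.1636.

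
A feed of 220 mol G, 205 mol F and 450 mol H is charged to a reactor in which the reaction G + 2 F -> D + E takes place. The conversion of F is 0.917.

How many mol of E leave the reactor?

94 mol

F reacted = 0.917 × 205 = 188 mol; ν_F = −2, so ξ = 188/2 = 93.99 mol.
Outlet amounts (n = n₀ + ν ξ):
  G: 220 − 1(93.99) = 126
  F: 205 − 2(93.99) = 17.01
  D: 0 + 1(93.99) = 93.99
  E: 0 + 1(93.99) = 93.99
  H: 450 (inert)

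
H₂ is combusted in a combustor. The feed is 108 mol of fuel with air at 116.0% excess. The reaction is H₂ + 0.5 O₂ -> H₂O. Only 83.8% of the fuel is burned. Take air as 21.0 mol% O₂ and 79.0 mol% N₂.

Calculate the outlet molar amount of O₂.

Stoichiometric O₂ = 0.5 × 108 = 54 mol; O₂ fed = 54 × 2.160 = 116.6 mol.
N₂ fed = 116.6 × 79/21 = 438.8 mol.
Fuel reacted = 0.838 × 108 → ξ = 90.5 mol.
Outlet (n = n₀ + ν ξ):
  H₂: 108 − 1(90.5) = 17.5
  O₂: 116.6 − 0.5(90.5) = 71.39
  N₂: 438.8 (inert)
  H₂O: 0 + 1(90.5) = 90.5

71.4 mol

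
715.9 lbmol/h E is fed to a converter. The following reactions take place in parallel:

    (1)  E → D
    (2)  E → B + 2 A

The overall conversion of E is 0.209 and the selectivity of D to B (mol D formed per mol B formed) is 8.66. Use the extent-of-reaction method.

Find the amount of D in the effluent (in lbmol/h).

134 lbmol/h

Conversion of E: E consumed = 0.209 × 715.9 = 149.6 lbmol/h = 1ξ₁ + 1ξ₂.
Selectivity: 1ξ₁ / (1ξ₂) = 8.66 → ξ₁ = 8.66 ξ₂.
Substitute: (1·8.66 + 1) ξ₂ = 149.6 → ξ₂ = 15.49 lbmol/h, ξ₁ = 134.1 lbmol/h.
Outlet amounts (n = n₀ + Σ ν·ξ):
  E: 715.9 − 1(134.1) − 1(15.49) = 566.3
  D: 0 + 1(134.1) = 134.1
  B: 0 + 1(15.49) = 15.49
  A: 0 + 2(15.49) = 30.98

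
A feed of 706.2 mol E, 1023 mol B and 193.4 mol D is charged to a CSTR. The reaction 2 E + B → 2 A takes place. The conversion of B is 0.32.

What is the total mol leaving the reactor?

1600 mol

B reacted = 0.32 × 1023 = 327.4 mol; ν_B = −1, so ξ = 327.4/1 = 327.4 mol.
Outlet amounts (n = n₀ + ν ξ):
  E: 706.2 − 2(327.4) = 51.48
  B: 1023 − 1(327.4) = 695.6
  A: 0 + 2(327.4) = 654.7
  D: 193.4 (inert)
Total out = 51.48 + 695.6 + 654.7 + 193.4 = 1595 mol.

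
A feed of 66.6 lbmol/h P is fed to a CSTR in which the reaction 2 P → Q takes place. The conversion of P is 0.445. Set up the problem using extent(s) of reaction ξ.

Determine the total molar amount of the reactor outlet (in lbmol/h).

51.8 lbmol/h

P reacted = 0.445 × 66.6 = 29.64 lbmol/h; ν_P = −2, so ξ = 29.64/2 = 14.82 lbmol/h.
Outlet amounts (n = n₀ + ν ξ):
  P: 66.6 − 2(14.82) = 36.96
  Q: 0 + 1(14.82) = 14.82
Total out = 36.96 + 14.82 = 51.78 lbmol/h.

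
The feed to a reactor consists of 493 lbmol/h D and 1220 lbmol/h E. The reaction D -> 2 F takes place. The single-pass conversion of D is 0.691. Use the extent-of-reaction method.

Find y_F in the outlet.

0.332

D reacted = 0.691 × 493 = 340.7 lbmol/h; ν_D = −1, so ξ = 340.7/1 = 340.7 lbmol/h.
Outlet amounts (n = n₀ + ν ξ):
  D: 493 − 1(340.7) = 152.3
  F: 0 + 2(340.7) = 681.3
  E: 1220 (inert)
Total out = 2054 lbmol/h; y_F = 681.3 / 2054 = 0.3318.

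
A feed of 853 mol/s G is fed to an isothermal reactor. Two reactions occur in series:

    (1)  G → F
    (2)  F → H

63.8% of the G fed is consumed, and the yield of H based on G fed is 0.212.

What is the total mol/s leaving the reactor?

853 mol/s

Conversion of G: G consumed = 1ξ₁ = 0.638 × 853 → ξ₁ = 544.2 mol/s.
Yield of H: 1ξ₂ / 853 = 0.212 → ξ₂ = 180.8 mol/s.
Outlet amounts (n = n₀ + Σ ν·ξ):
  G: 853 − 1(544.2) = 308.8
  F: 0 + 1(544.2) − 1(180.8) = 363.4
  H: 0 + 1(180.8) = 180.8
Total out = 308.8 + 363.4 + 180.8 = 853 mol/s.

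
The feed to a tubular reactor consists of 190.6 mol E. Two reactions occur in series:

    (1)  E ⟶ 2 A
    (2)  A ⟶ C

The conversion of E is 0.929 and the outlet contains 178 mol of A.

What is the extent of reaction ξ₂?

Conversion of E: E consumed = 1ξ₁ = 0.929 × 190.6 → ξ₁ = 177.1 mol.
A balance: n_A = 0 + 2ξ₁ − 1ξ₂ = 178 → ξ₂ = (2·177.1 − 178)/1 = 176.1 mol.
Outlet amounts (n = n₀ + Σ ν·ξ):
  E: 190.6 − 1(177.1) = 13.53
  A: 0 + 2(177.1) − 1(176.1) = 178
  C: 0 + 1(176.1) = 176.1

ξ₂ = 176 mol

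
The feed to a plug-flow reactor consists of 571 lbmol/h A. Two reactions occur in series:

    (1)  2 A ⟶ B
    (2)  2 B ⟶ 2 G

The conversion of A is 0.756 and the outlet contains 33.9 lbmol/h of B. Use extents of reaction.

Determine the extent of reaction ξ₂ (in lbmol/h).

ξ₂ = 91 lbmol/h

Conversion of A: A consumed = 2ξ₁ = 0.756 × 571 → ξ₁ = 215.8 lbmol/h.
B balance: n_B = 0 + 1ξ₁ − 2ξ₂ = 33.9 → ξ₂ = (1·215.8 − 33.9)/2 = 90.97 lbmol/h.
Outlet amounts (n = n₀ + Σ ν·ξ):
  A: 571 − 2(215.8) = 139.3
  B: 0 + 1(215.8) − 2(90.97) = 33.9
  G: 0 + 2(90.97) = 181.9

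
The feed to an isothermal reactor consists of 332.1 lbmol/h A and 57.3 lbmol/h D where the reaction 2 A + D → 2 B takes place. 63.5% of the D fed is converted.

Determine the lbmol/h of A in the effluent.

D reacted = 0.635 × 57.3 = 36.39 lbmol/h; ν_D = −1, so ξ = 36.39/1 = 36.39 lbmol/h.
Outlet amounts (n = n₀ + ν ξ):
  A: 332.1 − 2(36.39) = 259.3
  D: 57.3 − 1(36.39) = 20.91
  B: 0 + 2(36.39) = 72.77

259 lbmol/h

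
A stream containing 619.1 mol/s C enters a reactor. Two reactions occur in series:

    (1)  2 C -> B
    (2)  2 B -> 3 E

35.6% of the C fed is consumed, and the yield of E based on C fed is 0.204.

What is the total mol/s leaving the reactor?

551 mol/s

Conversion of C: C consumed = 2ξ₁ = 0.356 × 619.1 → ξ₁ = 110.2 mol/s.
Yield of E: 3ξ₂ / 619.1 = 0.204 → ξ₂ = 42.1 mol/s.
Outlet amounts (n = n₀ + Σ ν·ξ):
  C: 619.1 − 2(110.2) = 398.7
  B: 0 + 1(110.2) − 2(42.1) = 26
  E: 0 + 3(42.1) = 126.3
Total out = 398.7 + 26 + 126.3 = 551 mol/s.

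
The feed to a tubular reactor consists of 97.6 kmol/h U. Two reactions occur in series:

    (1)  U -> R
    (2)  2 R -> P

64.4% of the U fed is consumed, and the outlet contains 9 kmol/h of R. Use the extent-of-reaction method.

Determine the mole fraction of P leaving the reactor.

0.381

Conversion of U: U consumed = 1ξ₁ = 0.644 × 97.6 → ξ₁ = 62.85 kmol/h.
R balance: n_R = 0 + 1ξ₁ − 2ξ₂ = 9 → ξ₂ = (1·62.85 − 9)/2 = 26.93 kmol/h.
Outlet amounts (n = n₀ + Σ ν·ξ):
  U: 97.6 − 1(62.85) = 34.75
  R: 0 + 1(62.85) − 2(26.93) = 9
  P: 0 + 1(26.93) = 26.93
Total out = 70.67 kmol/h; y_P = 26.93 / 70.67 = 0.381.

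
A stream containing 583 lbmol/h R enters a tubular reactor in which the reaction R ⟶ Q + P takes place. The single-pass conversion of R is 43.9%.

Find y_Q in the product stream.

0.305

R reacted = 0.439 × 583 = 255.9 lbmol/h; ν_R = −1, so ξ = 255.9/1 = 255.9 lbmol/h.
Outlet amounts (n = n₀ + ν ξ):
  R: 583 − 1(255.9) = 327.1
  Q: 0 + 1(255.9) = 255.9
  P: 0 + 1(255.9) = 255.9
Total out = 838.9 lbmol/h; y_Q = 255.9 / 838.9 = 0.3051.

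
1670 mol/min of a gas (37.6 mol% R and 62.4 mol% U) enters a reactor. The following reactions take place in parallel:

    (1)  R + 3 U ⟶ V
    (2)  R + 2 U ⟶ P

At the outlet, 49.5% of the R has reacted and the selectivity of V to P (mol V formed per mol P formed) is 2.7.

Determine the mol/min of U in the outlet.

194 mol/min

Conversion of R: R consumed = 0.495 × 627.9 = 310.8 mol/min = 1ξ₁ + 1ξ₂.
Selectivity: 1ξ₁ / (1ξ₂) = 2.7 → ξ₁ = 2.7 ξ₂.
Substitute: (1·2.7 + 1) ξ₂ = 310.8 → ξ₂ = 84.01 mol/min, ξ₁ = 226.8 mol/min.
Outlet amounts (n = n₀ + Σ ν·ξ):
  R: 627.9 − 1(226.8) − 1(84.01) = 317.1
  U: 1042 − 3(226.8) − 2(84.01) = 193.6
  V: 0 + 1(226.8) = 226.8
  P: 0 + 1(84.01) = 84.01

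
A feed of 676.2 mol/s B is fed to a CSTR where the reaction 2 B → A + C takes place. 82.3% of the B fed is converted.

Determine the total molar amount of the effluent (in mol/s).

676 mol/s

B reacted = 0.823 × 676.2 = 556.5 mol/s; ν_B = −2, so ξ = 556.5/2 = 278.3 mol/s.
Outlet amounts (n = n₀ + ν ξ):
  B: 676.2 − 2(278.3) = 119.7
  A: 0 + 1(278.3) = 278.3
  C: 0 + 1(278.3) = 278.3
Total out = 119.7 + 278.3 + 278.3 = 676.2 mol/s.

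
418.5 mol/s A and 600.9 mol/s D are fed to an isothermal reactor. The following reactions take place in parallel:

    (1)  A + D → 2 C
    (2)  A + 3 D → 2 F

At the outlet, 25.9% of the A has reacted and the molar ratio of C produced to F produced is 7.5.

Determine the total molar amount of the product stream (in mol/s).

Conversion of A: A consumed = 0.259 × 418.5 = 108.4 mol/s = 1ξ₁ + 1ξ₂.
Selectivity: 2ξ₁ / (2ξ₂) = 7.5 → ξ₁ = 7.5 ξ₂.
Substitute: (1·7.5 + 1) ξ₂ = 108.4 → ξ₂ = 12.75 mol/s, ξ₁ = 95.64 mol/s.
Outlet amounts (n = n₀ + Σ ν·ξ):
  A: 418.5 − 1(95.64) − 1(12.75) = 310.1
  D: 600.9 − 1(95.64) − 3(12.75) = 467
  C: 0 + 2(95.64) = 191.3
  F: 0 + 2(12.75) = 25.5
Total out = 310.1 + 467 + 191.3 + 25.5 = 993.9 mol/s.

994 mol/s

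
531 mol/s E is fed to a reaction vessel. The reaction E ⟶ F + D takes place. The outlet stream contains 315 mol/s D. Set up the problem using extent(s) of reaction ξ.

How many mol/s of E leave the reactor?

216 mol/s

For D: n = n₀ + 1ξ → 315 = 0 + 1ξ, giving ξ = 315 mol/s.
Outlet amounts (n = n₀ + ν ξ):
  E: 531 − 1(315) = 216
  F: 0 + 1(315) = 315
  D: 0 + 1(315) = 315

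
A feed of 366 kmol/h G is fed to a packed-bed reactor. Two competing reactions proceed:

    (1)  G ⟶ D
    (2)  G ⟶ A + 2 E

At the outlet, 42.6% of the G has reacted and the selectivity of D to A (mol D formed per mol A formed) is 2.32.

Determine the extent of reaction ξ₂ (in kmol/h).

ξ₂ = 47 kmol/h

Conversion of G: G consumed = 0.426 × 366 = 155.9 kmol/h = 1ξ₁ + 1ξ₂.
Selectivity: 1ξ₁ / (1ξ₂) = 2.32 → ξ₁ = 2.32 ξ₂.
Substitute: (1·2.32 + 1) ξ₂ = 155.9 → ξ₂ = 46.96 kmol/h, ξ₁ = 109 kmol/h.
Outlet amounts (n = n₀ + Σ ν·ξ):
  G: 366 − 1(109) − 1(46.96) = 210.1
  D: 0 + 1(109) = 109
  A: 0 + 1(46.96) = 46.96
  E: 0 + 2(46.96) = 93.93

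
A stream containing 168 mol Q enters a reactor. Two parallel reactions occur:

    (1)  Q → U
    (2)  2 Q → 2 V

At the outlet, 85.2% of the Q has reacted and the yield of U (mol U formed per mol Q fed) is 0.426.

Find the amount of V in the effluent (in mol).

Yield of U: 1ξ₁ / 168 = 0.426 → ξ₁ = 71.57 mol.
Conversion of Q: 1ξ₁ + 2ξ₂ = 0.852 × 168 = 143.1 → ξ₂ = 35.78 mol.
Outlet amounts (n = n₀ + Σ ν·ξ):
  Q: 168 − 1(71.57) − 2(35.78) = 24.86
  U: 0 + 1(71.57) = 71.57
  V: 0 + 2(35.78) = 71.57

71.6 mol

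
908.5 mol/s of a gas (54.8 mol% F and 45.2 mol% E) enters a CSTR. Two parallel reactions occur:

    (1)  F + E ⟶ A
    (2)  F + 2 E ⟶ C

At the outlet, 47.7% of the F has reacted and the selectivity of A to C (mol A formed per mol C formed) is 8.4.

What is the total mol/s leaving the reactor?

Conversion of F: F consumed = 0.477 × 497.9 = 237.5 mol/s = 1ξ₁ + 1ξ₂.
Selectivity: 1ξ₁ / (1ξ₂) = 8.4 → ξ₁ = 8.4 ξ₂.
Substitute: (1·8.4 + 1) ξ₂ = 237.5 → ξ₂ = 25.26 mol/s, ξ₁ = 212.2 mol/s.
Outlet amounts (n = n₀ + Σ ν·ξ):
  F: 497.9 − 1(212.2) − 1(25.26) = 260.4
  E: 410.6 − 1(212.2) − 2(25.26) = 147.9
  A: 0 + 1(212.2) = 212.2
  C: 0 + 1(25.26) = 25.26
Total out = 260.4 + 147.9 + 212.2 + 25.26 = 645.8 mol/s.

646 mol/s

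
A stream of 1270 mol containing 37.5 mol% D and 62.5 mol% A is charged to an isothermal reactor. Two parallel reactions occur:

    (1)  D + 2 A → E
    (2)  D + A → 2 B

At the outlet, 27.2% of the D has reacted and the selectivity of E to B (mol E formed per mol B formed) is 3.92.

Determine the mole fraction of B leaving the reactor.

Conversion of D: D consumed = 0.272 × 476.2 = 129.5 mol = 1ξ₁ + 1ξ₂.
Selectivity: 1ξ₁ / (2ξ₂) = 3.92 → ξ₁ = 7.84 ξ₂.
Substitute: (1·7.84 + 1) ξ₂ = 129.5 → ξ₂ = 14.65 mol, ξ₁ = 114.9 mol.
Outlet amounts (n = n₀ + Σ ν·ξ):
  D: 476.2 − 1(114.9) − 1(14.65) = 346.7
  A: 793.8 − 2(114.9) − 1(14.65) = 549.3
  E: 0 + 1(114.9) = 114.9
  B: 0 + 2(14.65) = 29.31
Total out = 1040 mol; y_B = 29.31 / 1040 = 0.02817.

0.0282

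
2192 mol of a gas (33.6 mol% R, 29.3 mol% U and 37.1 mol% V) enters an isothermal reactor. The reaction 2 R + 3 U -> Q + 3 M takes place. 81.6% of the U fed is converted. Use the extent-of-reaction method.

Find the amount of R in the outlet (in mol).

U reacted = 0.816 × 642.3 = 524.1 mol; ν_U = −3, so ξ = 524.1/3 = 174.7 mol.
Outlet amounts (n = n₀ + ν ξ):
  R: 736.5 − 2(174.7) = 387.1
  U: 642.3 − 3(174.7) = 118.2
  Q: 0 + 1(174.7) = 174.7
  M: 0 + 3(174.7) = 524.1
  V: 813.2 (inert)

387 mol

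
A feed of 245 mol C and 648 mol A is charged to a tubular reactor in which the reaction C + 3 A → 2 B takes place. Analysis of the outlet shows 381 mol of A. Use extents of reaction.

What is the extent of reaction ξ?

For A: n = n₀ − 3ξ → 381 = 648 − 3ξ, giving ξ = 89 mol.
Outlet amounts (n = n₀ + ν ξ):
  C: 245 − 1(89) = 156
  A: 648 − 3(89) = 381
  B: 0 + 2(89) = 178

ξ = 89 mol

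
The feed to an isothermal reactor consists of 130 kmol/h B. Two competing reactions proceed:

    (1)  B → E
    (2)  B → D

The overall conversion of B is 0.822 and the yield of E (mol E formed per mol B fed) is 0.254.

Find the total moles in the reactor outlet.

130 kmol/h

Yield of E: 1ξ₁ / 130 = 0.254 → ξ₁ = 33.02 kmol/h.
Conversion of B: 1ξ₁ + 1ξ₂ = 0.822 × 130 = 106.9 → ξ₂ = 73.84 kmol/h.
Outlet amounts (n = n₀ + Σ ν·ξ):
  B: 130 − 1(33.02) − 1(73.84) = 23.14
  E: 0 + 1(33.02) = 33.02
  D: 0 + 1(73.84) = 73.84
Total out = 23.14 + 33.02 + 73.84 = 130 kmol/h.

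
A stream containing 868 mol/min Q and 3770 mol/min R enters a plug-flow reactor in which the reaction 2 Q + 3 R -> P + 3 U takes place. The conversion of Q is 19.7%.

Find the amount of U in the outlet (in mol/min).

Q reacted = 0.197 × 868 = 171 mol/min; ν_Q = −2, so ξ = 171/2 = 85.5 mol/min.
Outlet amounts (n = n₀ + ν ξ):
  Q: 868 − 2(85.5) = 697
  R: 3770 − 3(85.5) = 3514
  P: 0 + 1(85.5) = 85.5
  U: 0 + 3(85.5) = 256.5

256 mol/min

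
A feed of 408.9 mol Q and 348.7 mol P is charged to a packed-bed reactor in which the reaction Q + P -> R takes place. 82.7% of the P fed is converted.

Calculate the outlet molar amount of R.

288 mol

P reacted = 0.827 × 348.7 = 288.4 mol; ν_P = −1, so ξ = 288.4/1 = 288.4 mol.
Outlet amounts (n = n₀ + ν ξ):
  Q: 408.9 − 1(288.4) = 120.5
  P: 348.7 − 1(288.4) = 60.33
  R: 0 + 1(288.4) = 288.4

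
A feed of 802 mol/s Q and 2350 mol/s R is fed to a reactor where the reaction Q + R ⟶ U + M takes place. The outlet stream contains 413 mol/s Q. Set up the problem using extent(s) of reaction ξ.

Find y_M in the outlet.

For Q: n = n₀ − 1ξ → 413 = 802 − 1ξ, giving ξ = 389 mol/s.
Outlet amounts (n = n₀ + ν ξ):
  Q: 802 − 1(389) = 413
  R: 2350 − 1(389) = 1961
  U: 0 + 1(389) = 389
  M: 0 + 1(389) = 389
Total out = 3152 mol/s; y_M = 389 / 3152 = 0.1234.

0.123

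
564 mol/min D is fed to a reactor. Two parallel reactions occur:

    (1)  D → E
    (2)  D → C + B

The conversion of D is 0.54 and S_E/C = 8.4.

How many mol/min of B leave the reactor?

Conversion of D: D consumed = 0.54 × 564 = 304.6 mol/min = 1ξ₁ + 1ξ₂.
Selectivity: 1ξ₁ / (1ξ₂) = 8.4 → ξ₁ = 8.4 ξ₂.
Substitute: (1·8.4 + 1) ξ₂ = 304.6 → ξ₂ = 32.4 mol/min, ξ₁ = 272.2 mol/min.
Outlet amounts (n = n₀ + Σ ν·ξ):
  D: 564 − 1(272.2) − 1(32.4) = 259.4
  E: 0 + 1(272.2) = 272.2
  C: 0 + 1(32.4) = 32.4
  B: 0 + 1(32.4) = 32.4

32.4 mol/min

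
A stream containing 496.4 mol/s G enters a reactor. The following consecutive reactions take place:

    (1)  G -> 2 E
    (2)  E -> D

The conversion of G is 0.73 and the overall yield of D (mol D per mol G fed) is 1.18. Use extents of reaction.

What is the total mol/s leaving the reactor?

Conversion of G: G consumed = 1ξ₁ = 0.73 × 496.4 → ξ₁ = 362.4 mol/s.
Yield of D: 1ξ₂ / 496.4 = 1.18 → ξ₂ = 585.8 mol/s.
Outlet amounts (n = n₀ + Σ ν·ξ):
  G: 496.4 − 1(362.4) = 134
  E: 0 + 2(362.4) − 1(585.8) = 139
  D: 0 + 1(585.8) = 585.8
Total out = 134 + 139 + 585.8 = 858.8 mol/s.

859 mol/s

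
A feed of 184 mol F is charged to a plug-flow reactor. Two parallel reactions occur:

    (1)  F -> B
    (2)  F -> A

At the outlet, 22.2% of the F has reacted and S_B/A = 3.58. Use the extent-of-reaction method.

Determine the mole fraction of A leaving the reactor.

Conversion of F: F consumed = 0.222 × 184 = 40.85 mol = 1ξ₁ + 1ξ₂.
Selectivity: 1ξ₁ / (1ξ₂) = 3.58 → ξ₁ = 3.58 ξ₂.
Substitute: (1·3.58 + 1) ξ₂ = 40.85 → ξ₂ = 8.919 mol, ξ₁ = 31.93 mol.
Outlet amounts (n = n₀ + Σ ν·ξ):
  F: 184 − 1(31.93) − 1(8.919) = 143.2
  B: 0 + 1(31.93) = 31.93
  A: 0 + 1(8.919) = 8.919
Total out = 184 mol; y_A = 8.919 / 184 = 0.04847.

0.0485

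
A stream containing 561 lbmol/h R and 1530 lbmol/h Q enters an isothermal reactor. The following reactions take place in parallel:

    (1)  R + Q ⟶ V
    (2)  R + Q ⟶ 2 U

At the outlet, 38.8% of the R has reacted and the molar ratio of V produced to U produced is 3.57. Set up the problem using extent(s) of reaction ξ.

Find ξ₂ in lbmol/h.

Conversion of R: R consumed = 0.388 × 561 = 217.7 lbmol/h = 1ξ₁ + 1ξ₂.
Selectivity: 1ξ₁ / (2ξ₂) = 3.57 → ξ₁ = 7.14 ξ₂.
Substitute: (1·7.14 + 1) ξ₂ = 217.7 → ξ₂ = 26.74 lbmol/h, ξ₁ = 190.9 lbmol/h.
Outlet amounts (n = n₀ + Σ ν·ξ):
  R: 561 − 1(190.9) − 1(26.74) = 343.3
  Q: 1530 − 1(190.9) − 1(26.74) = 1312
  V: 0 + 1(190.9) = 190.9
  U: 0 + 2(26.74) = 53.48

ξ₂ = 26.7 lbmol/h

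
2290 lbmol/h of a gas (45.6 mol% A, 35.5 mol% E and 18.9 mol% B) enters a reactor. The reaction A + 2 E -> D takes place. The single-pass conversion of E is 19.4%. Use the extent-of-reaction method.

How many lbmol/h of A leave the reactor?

965 lbmol/h

E reacted = 0.194 × 813 = 157.7 lbmol/h; ν_E = −2, so ξ = 157.7/2 = 78.86 lbmol/h.
Outlet amounts (n = n₀ + ν ξ):
  A: 1044 − 1(78.86) = 965.4
  E: 813 − 2(78.86) = 655.2
  D: 0 + 1(78.86) = 78.86
  B: 432.8 (inert)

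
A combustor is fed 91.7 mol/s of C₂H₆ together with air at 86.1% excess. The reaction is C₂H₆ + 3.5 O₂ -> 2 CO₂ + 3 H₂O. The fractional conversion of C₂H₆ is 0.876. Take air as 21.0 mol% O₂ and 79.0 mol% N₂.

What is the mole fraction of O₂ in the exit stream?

0.106

Stoichiometric O₂ = 3.5 × 91.7 = 320.9 mol/s; O₂ fed = 320.9 × 1.861 = 597.3 mol/s.
N₂ fed = 597.3 × 79/21 = 2247 mol/s.
Fuel reacted = 0.876 × 91.7 → ξ = 80.33 mol/s.
Outlet (n = n₀ + ν ξ):
  C₂H₆: 91.7 − 1(80.33) = 11.37
  O₂: 597.3 − 3.5(80.33) = 316.1
  N₂: 2247 (inert)
  CO₂: 0 + 2(80.33) = 160.7
  H₂O: 0 + 3(80.33) = 241
Total out = 2976 mol/s; y_O₂ = 316.1 / 2976 = 0.1062.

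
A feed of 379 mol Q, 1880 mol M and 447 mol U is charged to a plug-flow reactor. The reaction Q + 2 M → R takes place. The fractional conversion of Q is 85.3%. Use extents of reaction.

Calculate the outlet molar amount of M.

Q reacted = 0.853 × 379 = 323.3 mol; ν_Q = −1, so ξ = 323.3/1 = 323.3 mol.
Outlet amounts (n = n₀ + ν ξ):
  Q: 379 − 1(323.3) = 55.71
  M: 1880 − 2(323.3) = 1233
  R: 0 + 1(323.3) = 323.3
  U: 447 (inert)

1230 mol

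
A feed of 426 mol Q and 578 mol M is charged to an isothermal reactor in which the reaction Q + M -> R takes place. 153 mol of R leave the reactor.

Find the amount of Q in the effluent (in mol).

273 mol

For R: n = n₀ + 1ξ → 153 = 0 + 1ξ, giving ξ = 153 mol.
Outlet amounts (n = n₀ + ν ξ):
  Q: 426 − 1(153) = 273
  M: 578 − 1(153) = 425
  R: 0 + 1(153) = 153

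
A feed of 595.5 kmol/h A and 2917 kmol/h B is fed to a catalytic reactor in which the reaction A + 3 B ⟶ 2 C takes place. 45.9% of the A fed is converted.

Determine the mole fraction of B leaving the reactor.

A reacted = 0.459 × 595.5 = 273.3 kmol/h; ν_A = −1, so ξ = 273.3/1 = 273.3 kmol/h.
Outlet amounts (n = n₀ + ν ξ):
  A: 595.5 − 1(273.3) = 322.2
  B: 2917 − 3(273.3) = 2097
  C: 0 + 2(273.3) = 546.7
Total out = 2966 kmol/h; y_B = 2097 / 2966 = 0.7071.

0.707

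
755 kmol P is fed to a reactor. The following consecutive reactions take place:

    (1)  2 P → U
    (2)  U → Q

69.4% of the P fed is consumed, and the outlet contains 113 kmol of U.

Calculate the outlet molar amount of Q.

Conversion of P: P consumed = 2ξ₁ = 0.694 × 755 → ξ₁ = 262 kmol.
U balance: n_U = 0 + 1ξ₁ − 1ξ₂ = 113 → ξ₂ = (1·262 − 113)/1 = 149 kmol.
Outlet amounts (n = n₀ + Σ ν·ξ):
  P: 755 − 2(262) = 231
  U: 0 + 1(262) − 1(149) = 113
  Q: 0 + 1(149) = 149

149 kmol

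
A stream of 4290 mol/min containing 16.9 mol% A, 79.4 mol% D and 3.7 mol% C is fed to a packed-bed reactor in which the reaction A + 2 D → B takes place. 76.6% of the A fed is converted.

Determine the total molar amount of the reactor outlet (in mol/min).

A reacted = 0.766 × 725 = 555.4 mol/min; ν_A = −1, so ξ = 555.4/1 = 555.4 mol/min.
Outlet amounts (n = n₀ + ν ξ):
  A: 725 − 1(555.4) = 169.7
  D: 3406 − 2(555.4) = 2296
  B: 0 + 1(555.4) = 555.4
  C: 158.7 (inert)
Total out = 169.7 + 2296 + 555.4 + 158.7 = 3179 mol/min.

3180 mol/min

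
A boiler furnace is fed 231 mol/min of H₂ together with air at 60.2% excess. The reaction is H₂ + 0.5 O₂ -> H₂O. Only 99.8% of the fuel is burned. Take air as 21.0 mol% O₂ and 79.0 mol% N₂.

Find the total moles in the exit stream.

Stoichiometric O₂ = 0.5 × 231 = 115.5 mol/min; O₂ fed = 115.5 × 1.602 = 185 mol/min.
N₂ fed = 185 × 79/21 = 696.1 mol/min.
Fuel reacted = 0.998 × 231 → ξ = 230.5 mol/min.
Outlet (n = n₀ + ν ξ):
  H₂: 231 − 1(230.5) = 0.462
  O₂: 185 − 0.5(230.5) = 69.76
  N₂: 696.1 (inert)
  H₂O: 0 + 1(230.5) = 230.5
Total out = 0.462 + 69.76 + 696.1 + 230.5 = 996.8 mol/min.

997 mol/min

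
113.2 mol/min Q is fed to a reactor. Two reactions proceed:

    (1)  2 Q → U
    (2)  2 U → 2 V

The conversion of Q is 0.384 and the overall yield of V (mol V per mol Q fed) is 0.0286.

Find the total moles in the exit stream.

Conversion of Q: Q consumed = 2ξ₁ = 0.384 × 113.2 → ξ₁ = 21.73 mol/min.
Yield of V: 2ξ₂ / 113.2 = 0.0286 → ξ₂ = 1.619 mol/min.
Outlet amounts (n = n₀ + Σ ν·ξ):
  Q: 113.2 − 2(21.73) = 69.73
  U: 0 + 1(21.73) − 2(1.619) = 18.5
  V: 0 + 2(1.619) = 3.238
Total out = 69.73 + 18.5 + 3.238 = 91.47 mol/min.

91.5 mol/min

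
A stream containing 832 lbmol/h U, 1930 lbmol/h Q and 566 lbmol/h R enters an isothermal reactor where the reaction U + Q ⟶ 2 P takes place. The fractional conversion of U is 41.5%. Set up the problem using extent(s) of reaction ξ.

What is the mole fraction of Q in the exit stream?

U reacted = 0.415 × 832 = 345.3 lbmol/h; ν_U = −1, so ξ = 345.3/1 = 345.3 lbmol/h.
Outlet amounts (n = n₀ + ν ξ):
  U: 832 − 1(345.3) = 486.7
  Q: 1930 − 1(345.3) = 1585
  P: 0 + 2(345.3) = 690.6
  R: 566 (inert)
Total out = 3328 lbmol/h; y_Q = 1585 / 3328 = 0.4762.

0.476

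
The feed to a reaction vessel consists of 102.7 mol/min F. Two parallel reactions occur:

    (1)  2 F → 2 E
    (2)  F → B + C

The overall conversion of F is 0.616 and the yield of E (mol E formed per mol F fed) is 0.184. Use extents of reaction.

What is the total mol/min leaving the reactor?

Yield of E: 2ξ₁ / 102.7 = 0.184 → ξ₁ = 9.448 mol/min.
Conversion of F: 2ξ₁ + 1ξ₂ = 0.616 × 102.7 = 63.26 → ξ₂ = 44.37 mol/min.
Outlet amounts (n = n₀ + Σ ν·ξ):
  F: 102.7 − 2(9.448) − 1(44.37) = 39.44
  E: 0 + 2(9.448) = 18.9
  B: 0 + 1(44.37) = 44.37
  C: 0 + 1(44.37) = 44.37
Total out = 39.44 + 18.9 + 44.37 + 44.37 = 147.1 mol/min.

147 mol/min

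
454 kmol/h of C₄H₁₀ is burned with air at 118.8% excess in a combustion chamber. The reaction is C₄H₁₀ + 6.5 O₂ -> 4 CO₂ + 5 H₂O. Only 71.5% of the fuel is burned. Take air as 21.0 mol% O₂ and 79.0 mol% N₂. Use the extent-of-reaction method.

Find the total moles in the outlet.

31700 kmol/h

Stoichiometric O₂ = 6.5 × 454 = 2951 kmol/h; O₂ fed = 2951 × 2.188 = 6457 kmol/h.
N₂ fed = 6457 × 79/21 = 24290 kmol/h.
Fuel reacted = 0.715 × 454 → ξ = 324.6 kmol/h.
Outlet (n = n₀ + ν ξ):
  C₄H₁₀: 454 − 1(324.6) = 129.4
  O₂: 6457 − 6.5(324.6) = 4347
  N₂: 24290 (inert)
  CO₂: 0 + 4(324.6) = 1298
  H₂O: 0 + 5(324.6) = 1623
Total out = 129.4 + 4347 + 24290 + 1298 + 1623 = 31690 kmol/h.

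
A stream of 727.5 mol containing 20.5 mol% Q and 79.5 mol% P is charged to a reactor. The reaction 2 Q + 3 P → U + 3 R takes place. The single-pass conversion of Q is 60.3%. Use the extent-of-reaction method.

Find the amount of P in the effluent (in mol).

443 mol

Q reacted = 0.603 × 149.1 = 89.93 mol; ν_Q = −2, so ξ = 89.93/2 = 44.96 mol.
Outlet amounts (n = n₀ + ν ξ):
  Q: 149.1 − 2(44.96) = 59.21
  P: 578.4 − 3(44.96) = 443.5
  U: 0 + 1(44.96) = 44.96
  R: 0 + 3(44.96) = 134.9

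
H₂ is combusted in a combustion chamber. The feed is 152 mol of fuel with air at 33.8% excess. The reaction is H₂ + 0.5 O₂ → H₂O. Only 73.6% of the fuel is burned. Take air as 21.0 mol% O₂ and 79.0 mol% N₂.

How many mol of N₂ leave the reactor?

383 mol

Stoichiometric O₂ = 0.5 × 152 = 76 mol; O₂ fed = 76 × 1.338 = 101.7 mol.
N₂ fed = 101.7 × 79/21 = 382.5 mol.
Fuel reacted = 0.736 × 152 → ξ = 111.9 mol.
Outlet (n = n₀ + ν ξ):
  H₂: 152 − 1(111.9) = 40.13
  O₂: 101.7 − 0.5(111.9) = 45.75
  N₂: 382.5 (inert)
  H₂O: 0 + 1(111.9) = 111.9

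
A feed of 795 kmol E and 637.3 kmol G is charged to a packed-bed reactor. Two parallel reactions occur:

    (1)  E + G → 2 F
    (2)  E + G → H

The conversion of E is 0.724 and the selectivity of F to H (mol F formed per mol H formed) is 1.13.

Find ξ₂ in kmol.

ξ₂ = 368 kmol

Conversion of E: E consumed = 0.724 × 795 = 575.6 kmol = 1ξ₁ + 1ξ₂.
Selectivity: 2ξ₁ / (1ξ₂) = 1.13 → ξ₁ = 0.565 ξ₂.
Substitute: (1·0.565 + 1) ξ₂ = 575.6 → ξ₂ = 367.8 kmol, ξ₁ = 207.8 kmol.
Outlet amounts (n = n₀ + Σ ν·ξ):
  E: 795 − 1(207.8) − 1(367.8) = 219.4
  G: 637.3 − 1(207.8) − 1(367.8) = 61.72
  F: 0 + 2(207.8) = 415.6
  H: 0 + 1(367.8) = 367.8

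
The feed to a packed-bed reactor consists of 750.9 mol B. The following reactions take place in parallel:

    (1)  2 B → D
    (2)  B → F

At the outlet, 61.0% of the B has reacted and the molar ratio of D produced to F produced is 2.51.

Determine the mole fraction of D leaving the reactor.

Conversion of B: B consumed = 0.61 × 750.9 = 458 mol = 2ξ₁ + 1ξ₂.
Selectivity: 1ξ₁ / (1ξ₂) = 2.51 → ξ₁ = 2.51 ξ₂.
Substitute: (2·2.51 + 1) ξ₂ = 458 → ξ₂ = 76.09 mol, ξ₁ = 191 mol.
Outlet amounts (n = n₀ + Σ ν·ξ):
  B: 750.9 − 2(191) − 1(76.09) = 292.9
  D: 0 + 1(191) = 191
  F: 0 + 1(76.09) = 76.09
Total out = 559.9 mol; y_D = 191 / 559.9 = 0.3411.

0.341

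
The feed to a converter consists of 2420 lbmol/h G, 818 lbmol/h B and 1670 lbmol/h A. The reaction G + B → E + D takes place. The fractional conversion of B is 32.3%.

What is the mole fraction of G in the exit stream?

B reacted = 0.323 × 818 = 264.2 lbmol/h; ν_B = −1, so ξ = 264.2/1 = 264.2 lbmol/h.
Outlet amounts (n = n₀ + ν ξ):
  G: 2420 − 1(264.2) = 2156
  B: 818 − 1(264.2) = 553.8
  E: 0 + 1(264.2) = 264.2
  D: 0 + 1(264.2) = 264.2
  A: 1670 (inert)
Total out = 4908 lbmol/h; y_G = 2156 / 4908 = 0.4392.

0.439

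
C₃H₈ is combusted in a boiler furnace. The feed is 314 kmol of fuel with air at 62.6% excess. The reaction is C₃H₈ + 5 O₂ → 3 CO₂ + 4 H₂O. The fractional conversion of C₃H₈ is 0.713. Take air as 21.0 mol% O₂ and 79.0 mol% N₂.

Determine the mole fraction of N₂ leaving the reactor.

0.757

Stoichiometric O₂ = 5 × 314 = 1570 kmol; O₂ fed = 1570 × 1.626 = 2553 kmol.
N₂ fed = 2553 × 79/21 = 9603 kmol.
Fuel reacted = 0.713 × 314 → ξ = 223.9 kmol.
Outlet (n = n₀ + ν ξ):
  C₃H₈: 314 − 1(223.9) = 90.12
  O₂: 2553 − 5(223.9) = 1433
  N₂: 9603 (inert)
  CO₂: 0 + 3(223.9) = 671.6
  H₂O: 0 + 4(223.9) = 895.5
Total out = 12690 kmol; y_N₂ = 9603 / 12690 = 0.7565.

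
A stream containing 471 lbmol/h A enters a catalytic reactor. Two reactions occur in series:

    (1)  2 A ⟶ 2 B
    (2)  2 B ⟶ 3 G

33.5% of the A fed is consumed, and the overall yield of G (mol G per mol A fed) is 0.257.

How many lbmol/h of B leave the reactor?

77.1 lbmol/h

Conversion of A: A consumed = 2ξ₁ = 0.335 × 471 → ξ₁ = 78.89 lbmol/h.
Yield of G: 3ξ₂ / 471 = 0.257 → ξ₂ = 40.35 lbmol/h.
Outlet amounts (n = n₀ + Σ ν·ξ):
  A: 471 − 2(78.89) = 313.2
  B: 0 + 2(78.89) − 2(40.35) = 77.09
  G: 0 + 3(40.35) = 121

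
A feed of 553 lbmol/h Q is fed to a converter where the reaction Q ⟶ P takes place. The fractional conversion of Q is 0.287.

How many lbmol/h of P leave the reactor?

159 lbmol/h

Q reacted = 0.287 × 553 = 158.7 lbmol/h; ν_Q = −1, so ξ = 158.7/1 = 158.7 lbmol/h.
Outlet amounts (n = n₀ + ν ξ):
  Q: 553 − 1(158.7) = 394.3
  P: 0 + 1(158.7) = 158.7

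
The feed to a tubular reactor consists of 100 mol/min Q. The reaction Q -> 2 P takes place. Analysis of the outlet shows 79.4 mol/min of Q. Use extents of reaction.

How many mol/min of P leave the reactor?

41.2 mol/min

For Q: n = n₀ − 1ξ → 79.4 = 100 − 1ξ, giving ξ = 20.6 mol/min.
Outlet amounts (n = n₀ + ν ξ):
  Q: 100 − 1(20.6) = 79.4
  P: 0 + 2(20.6) = 41.2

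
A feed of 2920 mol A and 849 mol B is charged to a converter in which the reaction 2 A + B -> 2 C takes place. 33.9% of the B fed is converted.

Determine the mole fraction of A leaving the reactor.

B reacted = 0.339 × 849 = 287.8 mol; ν_B = −1, so ξ = 287.8/1 = 287.8 mol.
Outlet amounts (n = n₀ + ν ξ):
  A: 2920 − 2(287.8) = 2344
  B: 849 − 1(287.8) = 561.2
  C: 0 + 2(287.8) = 575.6
Total out = 3481 mol; y_A = 2344 / 3481 = 0.6734.

0.673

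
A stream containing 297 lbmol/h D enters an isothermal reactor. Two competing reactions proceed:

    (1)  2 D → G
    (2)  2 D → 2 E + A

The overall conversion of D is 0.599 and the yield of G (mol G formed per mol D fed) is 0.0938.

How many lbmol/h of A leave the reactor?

61.1 lbmol/h

Yield of G: 1ξ₁ / 297 = 0.0938 → ξ₁ = 27.86 lbmol/h.
Conversion of D: 2ξ₁ + 2ξ₂ = 0.599 × 297 = 177.9 → ξ₂ = 61.09 lbmol/h.
Outlet amounts (n = n₀ + Σ ν·ξ):
  D: 297 − 2(27.86) − 2(61.09) = 119.1
  G: 0 + 1(27.86) = 27.86
  E: 0 + 2(61.09) = 122.2
  A: 0 + 1(61.09) = 61.09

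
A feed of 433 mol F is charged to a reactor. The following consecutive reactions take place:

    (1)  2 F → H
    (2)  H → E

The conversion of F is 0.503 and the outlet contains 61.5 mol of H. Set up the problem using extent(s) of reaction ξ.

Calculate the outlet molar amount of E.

Conversion of F: F consumed = 2ξ₁ = 0.503 × 433 → ξ₁ = 108.9 mol.
H balance: n_H = 0 + 1ξ₁ − 1ξ₂ = 61.5 → ξ₂ = (1·108.9 − 61.5)/1 = 47.4 mol.
Outlet amounts (n = n₀ + Σ ν·ξ):
  F: 433 − 2(108.9) = 215.2
  H: 0 + 1(108.9) − 1(47.4) = 61.5
  E: 0 + 1(47.4) = 47.4

47.4 mol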